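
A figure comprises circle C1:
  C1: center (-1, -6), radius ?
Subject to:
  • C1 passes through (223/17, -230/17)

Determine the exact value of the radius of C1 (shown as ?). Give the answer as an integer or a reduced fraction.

1. [C1∋P]  r_C1² − 256 = 0  ⇒  r_C1 = 16 (r>0 drops 1)

16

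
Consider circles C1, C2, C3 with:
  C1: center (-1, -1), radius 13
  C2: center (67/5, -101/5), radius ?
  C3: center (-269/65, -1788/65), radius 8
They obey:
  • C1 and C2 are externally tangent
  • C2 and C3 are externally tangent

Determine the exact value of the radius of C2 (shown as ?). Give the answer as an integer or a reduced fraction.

11

1. [ext C1·C2]  r_C2² + 26r_C2 − 407 = 0  ⇒  r_C2 = 11 (r>0 drops 1)
2. [ext C2·C3]  r_C2² + 16r_C2 − 297 = 0  ⇒  r_C2 = 11 (r>0 drops 1)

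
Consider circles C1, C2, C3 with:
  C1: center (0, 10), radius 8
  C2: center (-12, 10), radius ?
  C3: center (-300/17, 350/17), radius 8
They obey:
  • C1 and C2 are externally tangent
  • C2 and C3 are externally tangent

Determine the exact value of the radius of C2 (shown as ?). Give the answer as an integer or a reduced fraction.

1. [ext C1·C2]  r_C2² + 16r_C2 − 80 = 0  ⇒  r_C2 = 4 (r>0 drops 1)
2. [ext C2·C3]  r_C2² + 16r_C2 − 80 = 0  ⇒  r_C2 = 4 (r>0 drops 1)

4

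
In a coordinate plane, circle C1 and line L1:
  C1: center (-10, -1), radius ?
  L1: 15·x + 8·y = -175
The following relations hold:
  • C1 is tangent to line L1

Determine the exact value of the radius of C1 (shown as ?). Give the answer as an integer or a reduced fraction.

1

1. [C1‖L1]  r_C1² − 1 = 0  ⇒  r_C1 = 1 (r>0 drops 1)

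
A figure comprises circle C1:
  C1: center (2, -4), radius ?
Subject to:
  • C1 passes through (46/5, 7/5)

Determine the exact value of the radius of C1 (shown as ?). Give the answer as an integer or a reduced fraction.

1. [C1∋P]  r_C1² − 81 = 0  ⇒  r_C1 = 9 (r>0 drops 1)

9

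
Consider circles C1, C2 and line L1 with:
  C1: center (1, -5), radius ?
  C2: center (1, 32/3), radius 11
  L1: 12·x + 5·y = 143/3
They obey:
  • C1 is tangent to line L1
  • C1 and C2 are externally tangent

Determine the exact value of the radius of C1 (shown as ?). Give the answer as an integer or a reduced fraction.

1. [C1‖L1]  r_C1² − 196/9 = 0  ⇒  r_C1 = 14/3 (r>0 drops 1)
2. [ext C1·C2]  r_C1² + 22r_C1 − 1120/9 = 0  ⇒  r_C1 = 14/3 (r>0 drops 1)

14/3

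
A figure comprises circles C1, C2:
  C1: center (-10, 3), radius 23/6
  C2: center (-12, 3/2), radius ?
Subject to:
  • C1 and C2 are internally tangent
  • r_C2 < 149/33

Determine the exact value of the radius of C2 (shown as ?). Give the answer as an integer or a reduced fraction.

4/3

1. [int C1,C2]  r_C2² − (23/3)r_C2 + 76/9 = 0  ⇒  r_C2 = 4/3 or 19/3
2. given r_C2 < 149/33: keep 4/3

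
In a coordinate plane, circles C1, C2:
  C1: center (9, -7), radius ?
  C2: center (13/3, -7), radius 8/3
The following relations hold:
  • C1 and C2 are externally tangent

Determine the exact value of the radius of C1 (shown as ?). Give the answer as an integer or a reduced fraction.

1. [ext C1·C2]  r_C1² + (16/3)r_C1 − 44/3 = 0  ⇒  r_C1 = 2 (r>0 drops 1)

2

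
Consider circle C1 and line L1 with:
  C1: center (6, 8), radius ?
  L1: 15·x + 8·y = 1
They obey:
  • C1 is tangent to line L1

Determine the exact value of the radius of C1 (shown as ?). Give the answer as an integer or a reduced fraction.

1. [C1‖L1]  r_C1² − 81 = 0  ⇒  r_C1 = 9 (r>0 drops 1)

9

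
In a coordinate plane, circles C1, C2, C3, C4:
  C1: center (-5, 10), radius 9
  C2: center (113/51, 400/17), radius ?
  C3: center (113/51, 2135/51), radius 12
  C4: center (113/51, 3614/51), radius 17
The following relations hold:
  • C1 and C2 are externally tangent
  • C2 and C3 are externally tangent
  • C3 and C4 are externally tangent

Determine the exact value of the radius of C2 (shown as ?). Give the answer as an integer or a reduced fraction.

1. [ext C1·C2]  r_C2² + 18r_C2 − 1387/9 = 0  ⇒  r_C2 = 19/3 (r>0 drops 1)
2. [ext C2·C3]  r_C2² + 24r_C2 − 1729/9 = 0  ⇒  r_C2 = 19/3 (r>0 drops 1)

19/3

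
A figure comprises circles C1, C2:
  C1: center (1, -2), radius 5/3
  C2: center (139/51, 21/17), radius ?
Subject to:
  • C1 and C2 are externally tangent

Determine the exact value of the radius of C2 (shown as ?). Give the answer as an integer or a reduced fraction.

1. [ext C1·C2]  r_C2² + (10/3)r_C2 − 32/3 = 0  ⇒  r_C2 = 2 (r>0 drops 1)

2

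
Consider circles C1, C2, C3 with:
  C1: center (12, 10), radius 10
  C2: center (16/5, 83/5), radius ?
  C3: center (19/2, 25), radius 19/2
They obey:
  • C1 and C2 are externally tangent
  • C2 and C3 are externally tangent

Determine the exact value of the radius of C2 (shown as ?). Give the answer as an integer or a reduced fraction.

1

1. [ext C1·C2]  r_C2² + 20r_C2 − 21 = 0  ⇒  r_C2 = 1 (r>0 drops 1)
2. [ext C2·C3]  r_C2² + 19r_C2 − 20 = 0  ⇒  r_C2 = 1 (r>0 drops 1)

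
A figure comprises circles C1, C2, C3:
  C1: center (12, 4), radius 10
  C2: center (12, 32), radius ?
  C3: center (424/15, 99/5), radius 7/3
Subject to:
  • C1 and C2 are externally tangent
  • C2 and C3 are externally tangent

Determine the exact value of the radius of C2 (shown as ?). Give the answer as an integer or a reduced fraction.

18

1. [ext C1·C2]  r_C2² + 20r_C2 − 684 = 0  ⇒  r_C2 = 18 (r>0 drops 1)
2. [ext C2·C3]  r_C2² + (14/3)r_C2 − 408 = 0  ⇒  r_C2 = 18 (r>0 drops 1)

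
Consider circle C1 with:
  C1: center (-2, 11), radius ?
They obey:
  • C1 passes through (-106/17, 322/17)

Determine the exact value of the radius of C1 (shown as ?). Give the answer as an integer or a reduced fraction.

9

1. [C1∋P]  r_C1² − 81 = 0  ⇒  r_C1 = 9 (r>0 drops 1)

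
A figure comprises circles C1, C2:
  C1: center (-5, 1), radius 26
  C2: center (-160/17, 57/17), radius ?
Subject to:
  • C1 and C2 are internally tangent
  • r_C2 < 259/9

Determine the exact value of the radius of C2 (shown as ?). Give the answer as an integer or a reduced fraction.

1. [int C1,C2]  r_C2² − 52r_C2 + 651 = 0  ⇒  r_C2 = 21 or 31
2. given r_C2 < 259/9: keep 21

21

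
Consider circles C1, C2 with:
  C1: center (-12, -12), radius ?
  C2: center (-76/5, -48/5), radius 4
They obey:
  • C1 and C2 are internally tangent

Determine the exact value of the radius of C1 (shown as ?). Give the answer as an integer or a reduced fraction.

1. [int C1,C2]  r_C1² − 8r_C1 = 0  ⇒  r_C1 = 8 (r>0 drops 1)

8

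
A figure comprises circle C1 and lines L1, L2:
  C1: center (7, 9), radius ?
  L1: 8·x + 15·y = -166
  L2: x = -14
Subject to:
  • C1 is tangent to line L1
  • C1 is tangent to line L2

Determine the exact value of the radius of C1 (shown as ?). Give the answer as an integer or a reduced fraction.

21

1. [C1‖L1]  r_C1² − 441 = 0  ⇒  r_C1 = 21 (r>0 drops 1)
2. [C1‖L2]  r_C1² − 441 = 0  ⇒  r_C1 = 21 (r>0 drops 1)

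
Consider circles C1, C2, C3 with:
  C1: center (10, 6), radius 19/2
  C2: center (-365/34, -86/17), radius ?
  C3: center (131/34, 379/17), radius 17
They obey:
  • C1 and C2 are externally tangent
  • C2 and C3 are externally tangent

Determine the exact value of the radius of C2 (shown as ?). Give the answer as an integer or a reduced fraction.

1. [ext C1·C2]  r_C2² + 19r_C2 − 462 = 0  ⇒  r_C2 = 14 (r>0 drops 1)
2. [ext C2·C3]  r_C2² + 34r_C2 − 672 = 0  ⇒  r_C2 = 14 (r>0 drops 1)

14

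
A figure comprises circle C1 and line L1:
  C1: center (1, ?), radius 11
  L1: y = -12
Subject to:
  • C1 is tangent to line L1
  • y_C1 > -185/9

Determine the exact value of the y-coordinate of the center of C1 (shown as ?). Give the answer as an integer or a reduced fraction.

-1

1. [C1‖L1]  y_C1² + 24y_C1 + 23 = 0  ⇒  y_C1 = -23 or -1
2. given y_C1 > -185/9: keep -1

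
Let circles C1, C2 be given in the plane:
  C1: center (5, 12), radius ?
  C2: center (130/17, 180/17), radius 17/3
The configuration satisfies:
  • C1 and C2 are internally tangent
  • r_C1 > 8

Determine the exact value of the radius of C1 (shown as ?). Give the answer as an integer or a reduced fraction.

1. [int C1,C2]  r_C1² − (34/3)r_C1 + 208/9 = 0  ⇒  r_C1 = 8/3 or 26/3
2. given r_C1 > 8: keep 26/3

26/3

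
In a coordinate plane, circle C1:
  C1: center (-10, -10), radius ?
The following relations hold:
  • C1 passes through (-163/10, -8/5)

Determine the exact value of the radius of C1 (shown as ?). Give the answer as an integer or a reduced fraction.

21/2

1. [C1∋P]  r_C1² − 441/4 = 0  ⇒  r_C1 = 21/2 (r>0 drops 1)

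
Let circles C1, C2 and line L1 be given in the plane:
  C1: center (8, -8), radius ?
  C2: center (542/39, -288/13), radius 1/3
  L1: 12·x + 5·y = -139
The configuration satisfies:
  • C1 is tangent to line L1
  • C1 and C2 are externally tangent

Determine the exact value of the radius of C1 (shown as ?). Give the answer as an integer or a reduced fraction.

1. [C1‖L1]  r_C1² − 225 = 0  ⇒  r_C1 = 15 (r>0 drops 1)
2. [ext C1·C2]  r_C1² + (2/3)r_C1 − 235 = 0  ⇒  r_C1 = 15 (r>0 drops 1)

15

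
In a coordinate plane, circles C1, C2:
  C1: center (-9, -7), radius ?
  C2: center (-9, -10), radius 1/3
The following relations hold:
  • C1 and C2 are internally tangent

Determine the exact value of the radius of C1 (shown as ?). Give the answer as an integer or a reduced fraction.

10/3

1. [int C1,C2]  r_C1² − (2/3)r_C1 − 80/9 = 0  ⇒  r_C1 = 10/3 (r>0 drops 1)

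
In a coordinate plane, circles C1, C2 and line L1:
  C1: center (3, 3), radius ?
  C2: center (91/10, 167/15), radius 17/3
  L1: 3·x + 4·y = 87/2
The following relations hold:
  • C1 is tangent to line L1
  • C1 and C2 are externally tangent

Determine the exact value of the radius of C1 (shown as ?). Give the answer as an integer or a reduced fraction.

1. [C1‖L1]  r_C1² − 81/4 = 0  ⇒  r_C1 = 9/2 (r>0 drops 1)
2. [ext C1·C2]  r_C1² + (34/3)r_C1 − 285/4 = 0  ⇒  r_C1 = 9/2 (r>0 drops 1)

9/2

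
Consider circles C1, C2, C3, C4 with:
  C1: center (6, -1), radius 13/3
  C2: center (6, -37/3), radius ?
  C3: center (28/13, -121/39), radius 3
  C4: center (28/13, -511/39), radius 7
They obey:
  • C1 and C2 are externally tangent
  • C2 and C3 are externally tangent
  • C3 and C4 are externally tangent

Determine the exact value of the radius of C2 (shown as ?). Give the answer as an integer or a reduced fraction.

7

1. [ext C1·C2]  r_C2² + (26/3)r_C2 − 329/3 = 0  ⇒  r_C2 = 7 (r>0 drops 1)
2. [ext C2·C3]  r_C2² + 6r_C2 − 91 = 0  ⇒  r_C2 = 7 (r>0 drops 1)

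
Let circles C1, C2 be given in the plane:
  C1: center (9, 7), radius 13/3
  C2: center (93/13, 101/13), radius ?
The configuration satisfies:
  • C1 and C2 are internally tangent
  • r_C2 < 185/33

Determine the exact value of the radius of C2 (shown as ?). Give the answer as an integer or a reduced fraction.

7/3

1. [int C1,C2]  r_C2² − (26/3)r_C2 + 133/9 = 0  ⇒  r_C2 = 7/3 or 19/3
2. given r_C2 < 185/33: keep 7/3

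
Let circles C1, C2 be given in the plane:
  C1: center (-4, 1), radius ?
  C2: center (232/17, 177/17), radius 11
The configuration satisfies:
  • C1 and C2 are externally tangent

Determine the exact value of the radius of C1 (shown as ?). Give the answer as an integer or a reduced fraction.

1. [ext C1·C2]  r_C1² + 22r_C1 − 279 = 0  ⇒  r_C1 = 9 (r>0 drops 1)

9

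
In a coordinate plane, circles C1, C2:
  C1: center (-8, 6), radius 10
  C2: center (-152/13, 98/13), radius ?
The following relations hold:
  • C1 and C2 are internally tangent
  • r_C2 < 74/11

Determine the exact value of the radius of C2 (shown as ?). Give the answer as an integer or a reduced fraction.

6

1. [int C1,C2]  r_C2² − 20r_C2 + 84 = 0  ⇒  r_C2 = 6 or 14
2. given r_C2 < 74/11: keep 6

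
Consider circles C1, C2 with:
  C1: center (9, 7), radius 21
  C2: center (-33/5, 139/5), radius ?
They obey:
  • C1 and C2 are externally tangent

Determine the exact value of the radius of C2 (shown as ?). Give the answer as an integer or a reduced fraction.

5

1. [ext C1·C2]  r_C2² + 42r_C2 − 235 = 0  ⇒  r_C2 = 5 (r>0 drops 1)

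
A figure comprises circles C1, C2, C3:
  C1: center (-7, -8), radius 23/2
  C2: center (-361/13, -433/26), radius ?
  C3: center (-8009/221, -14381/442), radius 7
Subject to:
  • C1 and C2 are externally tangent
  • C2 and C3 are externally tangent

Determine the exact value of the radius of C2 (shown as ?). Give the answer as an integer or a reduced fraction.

1. [ext C1·C2]  r_C2² + 23r_C2 − 374 = 0  ⇒  r_C2 = 11 (r>0 drops 1)
2. [ext C2·C3]  r_C2² + 14r_C2 − 275 = 0  ⇒  r_C2 = 11 (r>0 drops 1)

11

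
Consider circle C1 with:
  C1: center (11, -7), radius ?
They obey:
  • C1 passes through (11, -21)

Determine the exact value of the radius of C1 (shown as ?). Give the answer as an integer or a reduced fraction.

14

1. [C1∋P]  r_C1² − 196 = 0  ⇒  r_C1 = 14 (r>0 drops 1)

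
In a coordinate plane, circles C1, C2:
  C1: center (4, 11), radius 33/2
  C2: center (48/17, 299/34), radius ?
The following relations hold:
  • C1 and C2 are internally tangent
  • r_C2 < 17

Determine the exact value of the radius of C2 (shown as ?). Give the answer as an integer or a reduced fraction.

14

1. [int C1,C2]  r_C2² − 33r_C2 + 266 = 0  ⇒  r_C2 = 14 or 19
2. given r_C2 < 17: keep 14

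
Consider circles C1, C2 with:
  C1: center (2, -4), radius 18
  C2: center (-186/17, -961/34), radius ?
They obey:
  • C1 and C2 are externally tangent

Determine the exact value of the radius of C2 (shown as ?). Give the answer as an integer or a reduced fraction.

1. [ext C1·C2]  r_C2² + 36r_C2 − 1729/4 = 0  ⇒  r_C2 = 19/2 (r>0 drops 1)

19/2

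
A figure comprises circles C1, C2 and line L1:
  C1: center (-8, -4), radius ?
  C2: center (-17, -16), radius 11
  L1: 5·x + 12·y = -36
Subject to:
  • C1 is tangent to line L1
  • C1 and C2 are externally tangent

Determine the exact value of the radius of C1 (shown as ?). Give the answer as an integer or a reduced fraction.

1. [C1‖L1]  r_C1² − 16 = 0  ⇒  r_C1 = 4 (r>0 drops 1)
2. [ext C1·C2]  r_C1² + 22r_C1 − 104 = 0  ⇒  r_C1 = 4 (r>0 drops 1)

4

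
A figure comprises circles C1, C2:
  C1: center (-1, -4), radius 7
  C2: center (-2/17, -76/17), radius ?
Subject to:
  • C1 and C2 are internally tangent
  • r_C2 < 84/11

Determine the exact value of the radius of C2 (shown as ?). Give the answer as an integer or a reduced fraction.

6

1. [int C1,C2]  r_C2² − 14r_C2 + 48 = 0  ⇒  r_C2 = 6 or 8
2. given r_C2 < 84/11: keep 6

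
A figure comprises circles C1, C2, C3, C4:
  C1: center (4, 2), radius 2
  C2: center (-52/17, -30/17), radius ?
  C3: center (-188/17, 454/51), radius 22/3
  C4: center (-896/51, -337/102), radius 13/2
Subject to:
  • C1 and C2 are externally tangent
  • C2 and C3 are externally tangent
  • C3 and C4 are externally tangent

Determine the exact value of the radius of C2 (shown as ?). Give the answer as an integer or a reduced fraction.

6

1. [ext C1·C2]  r_C2² + 4r_C2 − 60 = 0  ⇒  r_C2 = 6 (r>0 drops 1)
2. [ext C2·C3]  r_C2² + (44/3)r_C2 − 124 = 0  ⇒  r_C2 = 6 (r>0 drops 1)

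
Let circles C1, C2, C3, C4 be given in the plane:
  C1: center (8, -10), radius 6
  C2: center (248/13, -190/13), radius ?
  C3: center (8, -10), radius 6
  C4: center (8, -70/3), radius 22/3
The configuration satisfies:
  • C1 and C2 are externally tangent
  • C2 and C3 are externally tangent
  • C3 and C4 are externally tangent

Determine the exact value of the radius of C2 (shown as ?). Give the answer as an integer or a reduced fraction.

1. [ext C1·C2]  r_C2² + 12r_C2 − 108 = 0  ⇒  r_C2 = 6 (r>0 drops 1)
2. [ext C2·C3]  r_C2² + 12r_C2 − 108 = 0  ⇒  r_C2 = 6 (r>0 drops 1)

6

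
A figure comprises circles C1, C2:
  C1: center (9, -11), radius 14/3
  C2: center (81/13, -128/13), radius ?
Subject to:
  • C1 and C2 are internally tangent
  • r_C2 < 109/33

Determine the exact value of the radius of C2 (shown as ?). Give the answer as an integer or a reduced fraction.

5/3

1. [int C1,C2]  r_C2² − (28/3)r_C2 + 115/9 = 0  ⇒  r_C2 = 5/3 or 23/3
2. given r_C2 < 109/33: keep 5/3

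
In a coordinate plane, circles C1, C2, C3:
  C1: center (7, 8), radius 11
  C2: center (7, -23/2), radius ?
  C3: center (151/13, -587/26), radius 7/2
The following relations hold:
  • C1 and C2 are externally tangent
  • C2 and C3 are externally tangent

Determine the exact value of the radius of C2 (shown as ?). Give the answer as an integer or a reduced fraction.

17/2

1. [ext C1·C2]  r_C2² + 22r_C2 − 1037/4 = 0  ⇒  r_C2 = 17/2 (r>0 drops 1)
2. [ext C2·C3]  r_C2² + 7r_C2 − 527/4 = 0  ⇒  r_C2 = 17/2 (r>0 drops 1)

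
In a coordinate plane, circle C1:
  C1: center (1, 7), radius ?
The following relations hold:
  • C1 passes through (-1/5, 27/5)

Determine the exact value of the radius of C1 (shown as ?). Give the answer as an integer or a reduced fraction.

1. [C1∋P]  r_C1² − 4 = 0  ⇒  r_C1 = 2 (r>0 drops 1)

2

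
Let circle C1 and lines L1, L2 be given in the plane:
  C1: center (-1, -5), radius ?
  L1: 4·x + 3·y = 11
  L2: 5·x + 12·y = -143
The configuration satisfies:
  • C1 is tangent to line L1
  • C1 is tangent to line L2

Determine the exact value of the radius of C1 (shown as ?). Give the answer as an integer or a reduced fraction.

6

1. [C1‖L1]  r_C1² − 36 = 0  ⇒  r_C1 = 6 (r>0 drops 1)
2. [C1‖L2]  r_C1² − 36 = 0  ⇒  r_C1 = 6 (r>0 drops 1)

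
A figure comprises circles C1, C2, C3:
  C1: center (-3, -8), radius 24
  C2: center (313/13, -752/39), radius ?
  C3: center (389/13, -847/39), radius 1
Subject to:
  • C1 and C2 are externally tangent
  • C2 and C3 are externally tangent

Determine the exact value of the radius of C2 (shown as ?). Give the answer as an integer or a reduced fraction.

1. [ext C1·C2]  r_C2² + 48r_C2 − 2560/9 = 0  ⇒  r_C2 = 16/3 (r>0 drops 1)
2. [ext C2·C3]  r_C2² + 2r_C2 − 352/9 = 0  ⇒  r_C2 = 16/3 (r>0 drops 1)

16/3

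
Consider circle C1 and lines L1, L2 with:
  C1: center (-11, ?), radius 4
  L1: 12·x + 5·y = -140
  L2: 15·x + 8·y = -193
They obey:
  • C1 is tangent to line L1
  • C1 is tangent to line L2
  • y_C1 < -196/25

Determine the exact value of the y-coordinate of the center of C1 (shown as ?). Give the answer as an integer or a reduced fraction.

-12

1. [C1‖L1]  y_C1² + (16/5)y_C1 − 528/5 = 0  ⇒  y_C1 = -12 or 44/5
2. [C1‖L2]  y_C1² + 7y_C1 − 60 = 0  ⇒  y_C1 = -12 or 5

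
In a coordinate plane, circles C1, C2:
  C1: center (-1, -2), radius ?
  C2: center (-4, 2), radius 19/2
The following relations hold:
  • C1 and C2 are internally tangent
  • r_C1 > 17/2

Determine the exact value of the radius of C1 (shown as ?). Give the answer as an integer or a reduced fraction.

1. [int C1,C2]  r_C1² − 19r_C1 + 261/4 = 0  ⇒  r_C1 = 9/2 or 29/2
2. given r_C1 > 17/2: keep 29/2

29/2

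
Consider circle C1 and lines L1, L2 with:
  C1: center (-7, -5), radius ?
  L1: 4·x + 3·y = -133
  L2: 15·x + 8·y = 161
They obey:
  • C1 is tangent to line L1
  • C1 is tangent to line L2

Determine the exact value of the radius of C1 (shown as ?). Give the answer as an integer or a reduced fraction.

1. [C1‖L1]  r_C1² − 324 = 0  ⇒  r_C1 = 18 (r>0 drops 1)
2. [C1‖L2]  r_C1² − 324 = 0  ⇒  r_C1 = 18 (r>0 drops 1)

18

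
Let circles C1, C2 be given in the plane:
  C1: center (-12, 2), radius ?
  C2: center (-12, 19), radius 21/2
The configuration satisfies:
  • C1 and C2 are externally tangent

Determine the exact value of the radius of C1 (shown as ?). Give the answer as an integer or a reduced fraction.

13/2

1. [ext C1·C2]  r_C1² + 21r_C1 − 715/4 = 0  ⇒  r_C1 = 13/2 (r>0 drops 1)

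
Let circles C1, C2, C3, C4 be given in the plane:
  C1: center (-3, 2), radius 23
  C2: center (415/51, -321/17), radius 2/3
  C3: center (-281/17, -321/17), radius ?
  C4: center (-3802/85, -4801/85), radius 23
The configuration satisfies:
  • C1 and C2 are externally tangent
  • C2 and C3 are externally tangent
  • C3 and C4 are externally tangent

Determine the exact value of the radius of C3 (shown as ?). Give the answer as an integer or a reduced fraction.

1. [ext C2·C3]  r_C3² + (4/3)r_C3 − 608 = 0  ⇒  r_C3 = 24 (r>0 drops 1)
2. [ext C3·C4]  r_C3² + 46r_C3 − 1680 = 0  ⇒  r_C3 = 24 (r>0 drops 1)

24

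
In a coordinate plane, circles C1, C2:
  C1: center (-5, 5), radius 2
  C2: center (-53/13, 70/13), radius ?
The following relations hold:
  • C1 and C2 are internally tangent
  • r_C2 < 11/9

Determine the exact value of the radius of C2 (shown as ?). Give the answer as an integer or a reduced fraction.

1

1. [int C1,C2]  r_C2² − 4r_C2 + 3 = 0  ⇒  r_C2 = 1 or 3
2. given r_C2 < 11/9: keep 1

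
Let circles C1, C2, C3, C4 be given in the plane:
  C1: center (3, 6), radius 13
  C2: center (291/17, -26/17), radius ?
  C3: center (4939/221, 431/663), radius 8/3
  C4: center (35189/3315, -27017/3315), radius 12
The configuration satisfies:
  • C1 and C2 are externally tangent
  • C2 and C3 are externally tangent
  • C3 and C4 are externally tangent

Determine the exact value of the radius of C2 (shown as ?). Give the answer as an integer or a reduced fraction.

3

1. [ext C1·C2]  r_C2² + 26r_C2 − 87 = 0  ⇒  r_C2 = 3 (r>0 drops 1)
2. [ext C2·C3]  r_C2² + (16/3)r_C2 − 25 = 0  ⇒  r_C2 = 3 (r>0 drops 1)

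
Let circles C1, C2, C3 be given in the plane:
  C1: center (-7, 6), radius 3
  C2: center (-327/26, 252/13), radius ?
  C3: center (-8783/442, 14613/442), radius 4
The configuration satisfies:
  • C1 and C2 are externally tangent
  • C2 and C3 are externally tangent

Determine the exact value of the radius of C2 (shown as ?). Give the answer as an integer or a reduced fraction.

1. [ext C1·C2]  r_C2² + 6r_C2 − 805/4 = 0  ⇒  r_C2 = 23/2 (r>0 drops 1)
2. [ext C2·C3]  r_C2² + 8r_C2 − 897/4 = 0  ⇒  r_C2 = 23/2 (r>0 drops 1)

23/2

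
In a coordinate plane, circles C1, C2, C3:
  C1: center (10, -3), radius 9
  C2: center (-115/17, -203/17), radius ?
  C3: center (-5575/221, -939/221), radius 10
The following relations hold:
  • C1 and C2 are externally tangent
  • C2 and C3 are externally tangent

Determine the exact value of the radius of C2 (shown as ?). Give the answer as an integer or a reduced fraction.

10

1. [ext C1·C2]  r_C2² + 18r_C2 − 280 = 0  ⇒  r_C2 = 10 (r>0 drops 1)
2. [ext C2·C3]  r_C2² + 20r_C2 − 300 = 0  ⇒  r_C2 = 10 (r>0 drops 1)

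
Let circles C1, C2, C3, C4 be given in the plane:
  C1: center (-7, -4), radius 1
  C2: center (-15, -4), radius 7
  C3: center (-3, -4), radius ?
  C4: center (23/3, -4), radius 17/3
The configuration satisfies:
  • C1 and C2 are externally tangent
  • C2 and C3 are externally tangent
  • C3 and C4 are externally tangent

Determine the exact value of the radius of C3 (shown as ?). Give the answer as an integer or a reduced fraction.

5

1. [ext C2·C3]  r_C3² + 14r_C3 − 95 = 0  ⇒  r_C3 = 5 (r>0 drops 1)
2. [ext C3·C4]  r_C3² + (34/3)r_C3 − 245/3 = 0  ⇒  r_C3 = 5 (r>0 drops 1)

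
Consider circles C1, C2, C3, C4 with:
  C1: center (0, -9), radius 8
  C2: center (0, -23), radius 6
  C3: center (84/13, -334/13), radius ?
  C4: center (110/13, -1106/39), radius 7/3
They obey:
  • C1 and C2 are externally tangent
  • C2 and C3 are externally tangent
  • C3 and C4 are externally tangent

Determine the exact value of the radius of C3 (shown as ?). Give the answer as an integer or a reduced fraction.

1

1. [ext C2·C3]  r_C3² + 12r_C3 − 13 = 0  ⇒  r_C3 = 1 (r>0 drops 1)
2. [ext C3·C4]  r_C3² + (14/3)r_C3 − 17/3 = 0  ⇒  r_C3 = 1 (r>0 drops 1)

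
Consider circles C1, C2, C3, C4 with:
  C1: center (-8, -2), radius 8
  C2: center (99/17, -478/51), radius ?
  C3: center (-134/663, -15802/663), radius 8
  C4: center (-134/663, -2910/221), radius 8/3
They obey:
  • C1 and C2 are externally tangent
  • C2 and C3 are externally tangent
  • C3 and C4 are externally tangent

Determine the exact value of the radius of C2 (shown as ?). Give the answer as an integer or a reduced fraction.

23/3

1. [ext C1·C2]  r_C2² + 16r_C2 − 1633/9 = 0  ⇒  r_C2 = 23/3 (r>0 drops 1)
2. [ext C2·C3]  r_C2² + 16r_C2 − 1633/9 = 0  ⇒  r_C2 = 23/3 (r>0 drops 1)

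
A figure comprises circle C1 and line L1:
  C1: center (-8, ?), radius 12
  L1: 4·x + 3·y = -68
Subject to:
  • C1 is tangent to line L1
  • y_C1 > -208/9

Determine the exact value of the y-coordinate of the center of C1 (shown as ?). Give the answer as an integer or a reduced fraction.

1. [C1‖L1]  y_C1² + 24y_C1 − 256 = 0  ⇒  y_C1 = -32 or 8
2. given y_C1 > -208/9: keep 8

8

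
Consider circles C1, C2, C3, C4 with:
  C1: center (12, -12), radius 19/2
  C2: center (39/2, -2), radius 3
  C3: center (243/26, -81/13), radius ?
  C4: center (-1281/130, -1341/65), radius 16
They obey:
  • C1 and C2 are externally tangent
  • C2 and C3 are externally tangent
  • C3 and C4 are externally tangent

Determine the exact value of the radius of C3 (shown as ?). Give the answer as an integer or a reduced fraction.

8

1. [ext C2·C3]  r_C3² + 6r_C3 − 112 = 0  ⇒  r_C3 = 8 (r>0 drops 1)
2. [ext C3·C4]  r_C3² + 32r_C3 − 320 = 0  ⇒  r_C3 = 8 (r>0 drops 1)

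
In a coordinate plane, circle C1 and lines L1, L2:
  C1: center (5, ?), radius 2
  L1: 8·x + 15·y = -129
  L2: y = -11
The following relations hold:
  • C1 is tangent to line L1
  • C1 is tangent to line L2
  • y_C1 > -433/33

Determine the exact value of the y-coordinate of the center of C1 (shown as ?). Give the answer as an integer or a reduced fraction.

-9

1. [C1‖L1]  y_C1² + (338/15)y_C1 + 609/5 = 0  ⇒  y_C1 = -203/15 or -9
2. [C1‖L2]  y_C1² + 22y_C1 + 117 = 0  ⇒  y_C1 = -13 or -9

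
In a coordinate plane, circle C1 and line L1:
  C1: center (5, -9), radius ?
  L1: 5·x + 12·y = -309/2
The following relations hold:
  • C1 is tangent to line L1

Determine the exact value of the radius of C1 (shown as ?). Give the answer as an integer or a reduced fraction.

1. [C1‖L1]  r_C1² − 121/4 = 0  ⇒  r_C1 = 11/2 (r>0 drops 1)

11/2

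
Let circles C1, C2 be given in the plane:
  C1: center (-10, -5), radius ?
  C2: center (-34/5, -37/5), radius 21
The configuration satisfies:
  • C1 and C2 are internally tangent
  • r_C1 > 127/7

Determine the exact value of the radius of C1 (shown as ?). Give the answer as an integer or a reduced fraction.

25

1. [int C1,C2]  r_C1² − 42r_C1 + 425 = 0  ⇒  r_C1 = 17 or 25
2. given r_C1 > 127/7: keep 25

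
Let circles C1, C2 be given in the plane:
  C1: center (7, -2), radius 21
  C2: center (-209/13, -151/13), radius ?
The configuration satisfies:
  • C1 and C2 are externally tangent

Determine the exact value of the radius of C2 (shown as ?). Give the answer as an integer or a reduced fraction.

4

1. [ext C1·C2]  r_C2² + 42r_C2 − 184 = 0  ⇒  r_C2 = 4 (r>0 drops 1)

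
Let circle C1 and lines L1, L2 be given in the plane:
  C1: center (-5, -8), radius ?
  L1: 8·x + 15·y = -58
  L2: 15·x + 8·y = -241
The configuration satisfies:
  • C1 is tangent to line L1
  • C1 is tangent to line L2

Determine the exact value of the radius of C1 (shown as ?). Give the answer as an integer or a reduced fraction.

1. [C1‖L1]  r_C1² − 36 = 0  ⇒  r_C1 = 6 (r>0 drops 1)
2. [C1‖L2]  r_C1² − 36 = 0  ⇒  r_C1 = 6 (r>0 drops 1)

6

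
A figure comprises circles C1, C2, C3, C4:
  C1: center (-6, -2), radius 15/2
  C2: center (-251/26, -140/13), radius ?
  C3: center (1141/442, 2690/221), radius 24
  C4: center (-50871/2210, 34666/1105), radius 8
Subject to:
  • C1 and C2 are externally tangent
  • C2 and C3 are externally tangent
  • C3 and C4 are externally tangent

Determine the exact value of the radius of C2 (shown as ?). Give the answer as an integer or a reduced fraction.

1. [ext C1·C2]  r_C2² + 15r_C2 − 34 = 0  ⇒  r_C2 = 2 (r>0 drops 1)
2. [ext C2·C3]  r_C2² + 48r_C2 − 100 = 0  ⇒  r_C2 = 2 (r>0 drops 1)

2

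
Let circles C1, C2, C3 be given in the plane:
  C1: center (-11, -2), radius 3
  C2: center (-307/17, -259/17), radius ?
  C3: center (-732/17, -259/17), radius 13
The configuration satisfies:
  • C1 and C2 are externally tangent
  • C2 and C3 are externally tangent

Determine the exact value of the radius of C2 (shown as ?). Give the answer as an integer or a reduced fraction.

1. [ext C1·C2]  r_C2² + 6r_C2 − 216 = 0  ⇒  r_C2 = 12 (r>0 drops 1)
2. [ext C2·C3]  r_C2² + 26r_C2 − 456 = 0  ⇒  r_C2 = 12 (r>0 drops 1)

12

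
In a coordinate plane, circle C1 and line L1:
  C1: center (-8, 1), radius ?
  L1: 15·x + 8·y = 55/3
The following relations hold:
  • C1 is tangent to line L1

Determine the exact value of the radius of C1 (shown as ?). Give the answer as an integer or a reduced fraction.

23/3

1. [C1‖L1]  r_C1² − 529/9 = 0  ⇒  r_C1 = 23/3 (r>0 drops 1)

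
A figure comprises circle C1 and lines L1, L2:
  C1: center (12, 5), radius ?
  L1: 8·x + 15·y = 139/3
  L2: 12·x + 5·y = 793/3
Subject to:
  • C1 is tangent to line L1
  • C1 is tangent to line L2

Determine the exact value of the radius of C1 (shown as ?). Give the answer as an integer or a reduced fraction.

22/3

1. [C1‖L1]  r_C1² − 484/9 = 0  ⇒  r_C1 = 22/3 (r>0 drops 1)
2. [C1‖L2]  r_C1² − 484/9 = 0  ⇒  r_C1 = 22/3 (r>0 drops 1)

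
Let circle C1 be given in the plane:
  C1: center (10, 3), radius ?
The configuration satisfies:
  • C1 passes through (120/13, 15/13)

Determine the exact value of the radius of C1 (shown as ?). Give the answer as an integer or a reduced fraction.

1. [C1∋P]  r_C1² − 4 = 0  ⇒  r_C1 = 2 (r>0 drops 1)

2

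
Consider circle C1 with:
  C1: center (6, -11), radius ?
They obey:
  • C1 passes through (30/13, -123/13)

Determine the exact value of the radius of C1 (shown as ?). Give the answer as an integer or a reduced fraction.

1. [C1∋P]  r_C1² − 16 = 0  ⇒  r_C1 = 4 (r>0 drops 1)

4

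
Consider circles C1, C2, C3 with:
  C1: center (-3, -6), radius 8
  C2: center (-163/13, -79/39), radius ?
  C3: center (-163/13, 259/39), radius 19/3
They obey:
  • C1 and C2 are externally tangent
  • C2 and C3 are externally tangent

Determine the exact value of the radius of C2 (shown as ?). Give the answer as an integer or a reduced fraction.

7/3

1. [ext C1·C2]  r_C2² + 16r_C2 − 385/9 = 0  ⇒  r_C2 = 7/3 (r>0 drops 1)
2. [ext C2·C3]  r_C2² + (38/3)r_C2 − 35 = 0  ⇒  r_C2 = 7/3 (r>0 drops 1)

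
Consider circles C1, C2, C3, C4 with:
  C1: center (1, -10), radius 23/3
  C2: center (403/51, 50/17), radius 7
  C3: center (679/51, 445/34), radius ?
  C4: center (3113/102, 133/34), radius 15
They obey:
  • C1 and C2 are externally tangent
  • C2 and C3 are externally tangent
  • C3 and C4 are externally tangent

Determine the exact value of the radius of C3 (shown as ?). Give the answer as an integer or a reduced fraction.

9/2

1. [ext C2·C3]  r_C3² + 14r_C3 − 333/4 = 0  ⇒  r_C3 = 9/2 (r>0 drops 1)
2. [ext C3·C4]  r_C3² + 30r_C3 − 621/4 = 0  ⇒  r_C3 = 9/2 (r>0 drops 1)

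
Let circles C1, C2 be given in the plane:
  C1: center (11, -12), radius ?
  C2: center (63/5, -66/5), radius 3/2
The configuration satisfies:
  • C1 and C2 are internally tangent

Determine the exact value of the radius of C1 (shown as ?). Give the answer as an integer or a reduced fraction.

7/2

1. [int C1,C2]  r_C1² − 3r_C1 − 7/4 = 0  ⇒  r_C1 = 7/2 (r>0 drops 1)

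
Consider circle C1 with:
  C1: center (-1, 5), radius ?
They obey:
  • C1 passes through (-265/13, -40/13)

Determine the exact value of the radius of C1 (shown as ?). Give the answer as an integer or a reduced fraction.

1. [C1∋P]  r_C1² − 441 = 0  ⇒  r_C1 = 21 (r>0 drops 1)

21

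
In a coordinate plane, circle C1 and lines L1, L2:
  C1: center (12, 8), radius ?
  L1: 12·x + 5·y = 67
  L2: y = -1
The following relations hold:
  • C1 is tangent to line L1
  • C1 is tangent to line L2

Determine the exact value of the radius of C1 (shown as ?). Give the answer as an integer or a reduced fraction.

9

1. [C1‖L1]  r_C1² − 81 = 0  ⇒  r_C1 = 9 (r>0 drops 1)
2. [C1‖L2]  r_C1² − 81 = 0  ⇒  r_C1 = 9 (r>0 drops 1)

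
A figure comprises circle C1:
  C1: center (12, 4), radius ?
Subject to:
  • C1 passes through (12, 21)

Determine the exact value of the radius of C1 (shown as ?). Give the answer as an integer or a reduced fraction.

1. [C1∋P]  r_C1² − 289 = 0  ⇒  r_C1 = 17 (r>0 drops 1)

17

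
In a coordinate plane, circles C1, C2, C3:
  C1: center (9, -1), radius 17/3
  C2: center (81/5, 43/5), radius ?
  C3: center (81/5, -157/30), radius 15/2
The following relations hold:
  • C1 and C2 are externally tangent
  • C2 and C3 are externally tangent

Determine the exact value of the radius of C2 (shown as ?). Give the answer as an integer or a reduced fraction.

1. [ext C1·C2]  r_C2² + (34/3)r_C2 − 1007/9 = 0  ⇒  r_C2 = 19/3 (r>0 drops 1)
2. [ext C2·C3]  r_C2² + 15r_C2 − 1216/9 = 0  ⇒  r_C2 = 19/3 (r>0 drops 1)

19/3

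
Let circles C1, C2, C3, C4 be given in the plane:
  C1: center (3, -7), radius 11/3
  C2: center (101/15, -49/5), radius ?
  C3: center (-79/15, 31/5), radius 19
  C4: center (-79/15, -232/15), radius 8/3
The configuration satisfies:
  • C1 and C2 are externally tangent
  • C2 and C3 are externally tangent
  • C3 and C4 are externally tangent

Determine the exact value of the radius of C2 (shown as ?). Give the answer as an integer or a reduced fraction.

1. [ext C1·C2]  r_C2² + (22/3)r_C2 − 25/3 = 0  ⇒  r_C2 = 1 (r>0 drops 1)
2. [ext C2·C3]  r_C2² + 38r_C2 − 39 = 0  ⇒  r_C2 = 1 (r>0 drops 1)

1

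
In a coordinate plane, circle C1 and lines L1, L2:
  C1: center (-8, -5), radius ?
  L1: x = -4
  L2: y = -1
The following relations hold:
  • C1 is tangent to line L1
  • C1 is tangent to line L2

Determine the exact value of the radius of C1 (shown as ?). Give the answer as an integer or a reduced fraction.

1. [C1‖L1]  r_C1² − 16 = 0  ⇒  r_C1 = 4 (r>0 drops 1)
2. [C1‖L2]  r_C1² − 16 = 0  ⇒  r_C1 = 4 (r>0 drops 1)

4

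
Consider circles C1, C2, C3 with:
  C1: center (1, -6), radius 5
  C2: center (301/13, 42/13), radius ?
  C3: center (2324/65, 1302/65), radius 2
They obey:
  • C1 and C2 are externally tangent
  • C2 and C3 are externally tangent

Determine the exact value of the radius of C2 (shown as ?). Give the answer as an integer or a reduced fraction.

1. [ext C1·C2]  r_C2² + 10r_C2 − 551 = 0  ⇒  r_C2 = 19 (r>0 drops 1)
2. [ext C2·C3]  r_C2² + 4r_C2 − 437 = 0  ⇒  r_C2 = 19 (r>0 drops 1)

19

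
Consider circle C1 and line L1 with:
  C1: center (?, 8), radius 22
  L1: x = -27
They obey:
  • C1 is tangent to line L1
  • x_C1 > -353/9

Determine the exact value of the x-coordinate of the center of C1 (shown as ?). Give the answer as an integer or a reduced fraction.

-5

1. [C1‖L1]  x_C1² + 54x_C1 + 245 = 0  ⇒  x_C1 = -49 or -5
2. given x_C1 > -353/9: keep -5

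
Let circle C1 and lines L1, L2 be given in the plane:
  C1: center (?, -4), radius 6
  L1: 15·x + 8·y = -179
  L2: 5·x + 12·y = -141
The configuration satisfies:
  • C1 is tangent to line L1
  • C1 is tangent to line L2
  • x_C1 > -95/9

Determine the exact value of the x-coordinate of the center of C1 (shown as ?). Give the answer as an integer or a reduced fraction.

1. [C1‖L1]  x_C1² + (98/5)x_C1 + 249/5 = 0  ⇒  x_C1 = -83/5 or -3
2. [C1‖L2]  x_C1² + (186/5)x_C1 + 513/5 = 0  ⇒  x_C1 = -171/5 or -3

-3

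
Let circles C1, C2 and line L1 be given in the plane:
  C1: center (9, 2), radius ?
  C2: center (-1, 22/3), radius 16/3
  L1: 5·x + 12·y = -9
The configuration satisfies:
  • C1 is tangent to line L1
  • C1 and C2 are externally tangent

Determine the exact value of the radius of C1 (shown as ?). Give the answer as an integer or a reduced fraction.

1. [C1‖L1]  r_C1² − 36 = 0  ⇒  r_C1 = 6 (r>0 drops 1)
2. [ext C1·C2]  r_C1² + (32/3)r_C1 − 100 = 0  ⇒  r_C1 = 6 (r>0 drops 1)

6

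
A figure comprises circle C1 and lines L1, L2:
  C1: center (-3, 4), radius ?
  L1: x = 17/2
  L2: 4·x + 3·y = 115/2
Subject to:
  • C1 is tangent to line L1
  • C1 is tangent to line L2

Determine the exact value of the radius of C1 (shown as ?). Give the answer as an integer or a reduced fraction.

23/2

1. [C1‖L1]  r_C1² − 529/4 = 0  ⇒  r_C1 = 23/2 (r>0 drops 1)
2. [C1‖L2]  r_C1² − 529/4 = 0  ⇒  r_C1 = 23/2 (r>0 drops 1)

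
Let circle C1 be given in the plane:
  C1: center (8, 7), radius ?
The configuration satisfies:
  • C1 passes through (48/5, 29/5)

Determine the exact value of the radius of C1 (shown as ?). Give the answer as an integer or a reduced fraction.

1. [C1∋P]  r_C1² − 4 = 0  ⇒  r_C1 = 2 (r>0 drops 1)

2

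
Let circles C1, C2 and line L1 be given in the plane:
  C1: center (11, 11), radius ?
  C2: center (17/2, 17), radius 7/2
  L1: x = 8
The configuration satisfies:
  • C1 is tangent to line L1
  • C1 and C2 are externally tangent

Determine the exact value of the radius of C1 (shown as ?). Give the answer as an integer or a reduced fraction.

1. [C1‖L1]  r_C1² − 9 = 0  ⇒  r_C1 = 3 (r>0 drops 1)
2. [ext C1·C2]  r_C1² + 7r_C1 − 30 = 0  ⇒  r_C1 = 3 (r>0 drops 1)

3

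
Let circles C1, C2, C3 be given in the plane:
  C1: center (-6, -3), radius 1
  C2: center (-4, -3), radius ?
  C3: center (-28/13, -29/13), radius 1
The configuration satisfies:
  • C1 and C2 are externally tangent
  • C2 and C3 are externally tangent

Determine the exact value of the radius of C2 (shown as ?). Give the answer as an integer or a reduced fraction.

1

1. [ext C1·C2]  r_C2² + 2r_C2 − 3 = 0  ⇒  r_C2 = 1 (r>0 drops 1)
2. [ext C2·C3]  r_C2² + 2r_C2 − 3 = 0  ⇒  r_C2 = 1 (r>0 drops 1)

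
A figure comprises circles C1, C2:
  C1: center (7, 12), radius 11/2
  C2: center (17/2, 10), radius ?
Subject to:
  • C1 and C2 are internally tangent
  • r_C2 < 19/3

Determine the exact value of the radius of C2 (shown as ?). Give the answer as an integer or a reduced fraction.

1. [int C1,C2]  r_C2² − 11r_C2 + 24 = 0  ⇒  r_C2 = 3 or 8
2. given r_C2 < 19/3: keep 3

3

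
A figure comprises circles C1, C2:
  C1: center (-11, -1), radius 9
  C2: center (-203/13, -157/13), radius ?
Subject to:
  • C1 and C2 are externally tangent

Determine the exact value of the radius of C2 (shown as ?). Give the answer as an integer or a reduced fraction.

3

1. [ext C1·C2]  r_C2² + 18r_C2 − 63 = 0  ⇒  r_C2 = 3 (r>0 drops 1)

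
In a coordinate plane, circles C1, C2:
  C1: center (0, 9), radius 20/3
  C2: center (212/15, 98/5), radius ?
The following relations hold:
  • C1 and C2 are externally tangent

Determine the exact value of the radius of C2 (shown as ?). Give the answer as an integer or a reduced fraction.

1. [ext C1·C2]  r_C2² + (40/3)r_C2 − 803/3 = 0  ⇒  r_C2 = 11 (r>0 drops 1)

11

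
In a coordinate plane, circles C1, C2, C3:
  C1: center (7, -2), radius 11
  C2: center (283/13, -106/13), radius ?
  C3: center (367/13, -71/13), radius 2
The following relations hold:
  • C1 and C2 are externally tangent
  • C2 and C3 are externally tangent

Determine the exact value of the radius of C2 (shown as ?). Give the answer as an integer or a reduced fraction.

1. [ext C1·C2]  r_C2² + 22r_C2 − 135 = 0  ⇒  r_C2 = 5 (r>0 drops 1)
2. [ext C2·C3]  r_C2² + 4r_C2 − 45 = 0  ⇒  r_C2 = 5 (r>0 drops 1)

5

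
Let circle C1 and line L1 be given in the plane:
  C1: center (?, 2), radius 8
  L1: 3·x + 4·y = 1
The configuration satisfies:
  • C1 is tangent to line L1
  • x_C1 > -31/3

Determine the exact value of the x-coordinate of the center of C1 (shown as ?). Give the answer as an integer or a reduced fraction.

1. [C1‖L1]  x_C1² + (14/3)x_C1 − 517/3 = 0  ⇒  x_C1 = -47/3 or 11
2. given x_C1 > -31/3: keep 11

11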